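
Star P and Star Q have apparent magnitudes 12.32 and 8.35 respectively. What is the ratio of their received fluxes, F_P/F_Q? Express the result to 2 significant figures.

F_P/F_Q ≈ 0.026

Magnitude difference = 3.97
Flux ratio = 10^(−0.4 Δm) = 10^(−0.4 × 3.97) = 10^-1.588 = 0.02582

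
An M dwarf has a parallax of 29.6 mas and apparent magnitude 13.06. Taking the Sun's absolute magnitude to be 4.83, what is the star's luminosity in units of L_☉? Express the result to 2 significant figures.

L/L_☉ ≈ 5.8×10^-3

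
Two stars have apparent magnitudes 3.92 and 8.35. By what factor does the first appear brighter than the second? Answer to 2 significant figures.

59

Δm = 3.92 − (8.35) = -4.43
Flux ratio = 10^(−0.4 Δm) = 10^(−0.4 × -4.43) = 10^1.772 = 59.16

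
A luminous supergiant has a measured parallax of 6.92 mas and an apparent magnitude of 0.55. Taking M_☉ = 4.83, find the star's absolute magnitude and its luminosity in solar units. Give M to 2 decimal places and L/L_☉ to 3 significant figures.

M ≈ -5.25; L/L_☉ ≈ 10800

d = 1/p = 1000/6.92 mas = 144.5 pc
M = m − 5 log₁₀ d + 5 = 0.55 − 5·2.1599 + 5 = -5.249
M − M_☉ = -5.249 − 4.83 = -10.079
L/L_☉ = 10^(−0.4 × -10.079) = 10760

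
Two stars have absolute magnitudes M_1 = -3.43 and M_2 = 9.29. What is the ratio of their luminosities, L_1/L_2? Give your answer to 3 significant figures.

L_1/L_2 ≈ 122000

ΔM = M_1 − M_2 = -12.72
L_1/L_2 = 10^(−0.4 ΔM) = 10^5.088 = 122500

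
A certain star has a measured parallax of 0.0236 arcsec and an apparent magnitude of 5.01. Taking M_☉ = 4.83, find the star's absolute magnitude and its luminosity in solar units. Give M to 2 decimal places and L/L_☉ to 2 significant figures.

d = 1/p = 1/0.0236″ = 42.37 pc
M = m − 5 log₁₀ d + 5 = 5.01 − 5·1.6271 + 5 = 1.875
M − M_☉ = 1.875 − 4.83 = -2.955
L/L_☉ = 10^(−0.4 × -2.955) = 15.21

M ≈ 1.87; L/L_☉ ≈ 15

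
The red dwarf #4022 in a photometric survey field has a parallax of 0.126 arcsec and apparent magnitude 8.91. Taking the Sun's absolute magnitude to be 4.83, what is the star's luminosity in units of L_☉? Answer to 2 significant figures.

L/L_☉ ≈ 0.015

d = 1/p = 1/0.126″ = 7.937 pc
M = m − 5 log₁₀ d + 5 = 8.91 − 5·0.8996 + 5 = 9.412
M − M_☉ = 9.412 − 4.83 = 4.582
L/L_☉ = 10^(−0.4 × 4.582) = 0.01470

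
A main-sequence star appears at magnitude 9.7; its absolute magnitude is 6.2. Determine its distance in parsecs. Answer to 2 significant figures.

μ = m − M = 3.500
m − M = 5 log₁₀ d − 5
log₁₀ d = (m − M)/5 + 1 = 1.7000
d = 10^1.7000 = 50.12 pc

d ≈ 50 pc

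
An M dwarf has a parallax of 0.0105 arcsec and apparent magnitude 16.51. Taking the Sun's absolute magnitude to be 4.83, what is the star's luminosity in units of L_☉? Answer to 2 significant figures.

d = 1/p = 1/0.0105″ = 95.24 pc
M = m − 5 log₁₀ d + 5 = 16.51 − 5·1.9788 + 5 = 11.616
M − M_☉ = 11.616 − 4.83 = 6.786
L/L_☉ = 10^(−0.4 × 6.786) = 1.930×10^-3

L/L_☉ ≈ 1.9×10^-3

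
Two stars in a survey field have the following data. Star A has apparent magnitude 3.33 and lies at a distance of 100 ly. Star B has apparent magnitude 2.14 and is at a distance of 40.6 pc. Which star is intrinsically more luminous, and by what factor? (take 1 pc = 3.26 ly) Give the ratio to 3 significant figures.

Star A: d = 100 ly / 3.26 = 30.67 pc
Star A: M = m − 5 log₁₀ d + 5 = 3.33 − 5·1.4868 + 5 = 0.896
Star B: M = m − 5 log₁₀ d + 5 = 2.14 − 5·1.6085 + 5 = -0.903
ΔM = M_A − M_B = 0.896 − (-0.903) = 1.799; smaller M is more luminous → Star B.
L ratio = 10^(0.4 |ΔM|) = 10^0.719 = 5.242

Star B is more luminous, by a factor of 5.24.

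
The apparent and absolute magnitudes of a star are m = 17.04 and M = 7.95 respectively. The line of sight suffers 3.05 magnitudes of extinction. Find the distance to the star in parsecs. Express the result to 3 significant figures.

m − M = 5 log₁₀(d/10 pc) + A  ⇒  17.04 − (7.95) − 3.05 = 5 log₁₀(d/10)
6.040 = 5 log₁₀(d/10)
log₁₀ d = (m − M − A)/5 + 1 = 2.2080
d = 10^2.2080 = 161.4 pc

d ≈ 161 pc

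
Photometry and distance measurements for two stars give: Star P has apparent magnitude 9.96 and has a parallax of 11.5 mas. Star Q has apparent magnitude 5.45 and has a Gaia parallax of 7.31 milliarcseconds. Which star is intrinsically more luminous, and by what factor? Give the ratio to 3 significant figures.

Star Q is more luminous, by a factor of 158.

Star P: p = 11.5 mas = 0.0115″ → d = 1/p = 86.96 pc
Star P: M = m − 5 log₁₀ d + 5 = 9.96 − 5·1.9393 + 5 = 5.263
Star Q: p = 7.31 mas = 7.31×10^-3″ → d = 1/p = 136.8 pc
Star Q: M = m − 5 log₁₀ d + 5 = 5.45 − 5·2.1361 + 5 = -0.230
ΔM = M_P − M_Q = 5.263 − (-0.230) = 5.494; smaller M is more luminous → Star Q.
L ratio = 10^(0.4 |ΔM|) = 10^2.198 = 157.6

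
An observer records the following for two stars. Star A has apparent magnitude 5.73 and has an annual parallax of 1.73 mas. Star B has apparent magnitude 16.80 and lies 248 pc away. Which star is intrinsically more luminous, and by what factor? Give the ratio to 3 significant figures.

Star A is more luminous, by a factor of 146000.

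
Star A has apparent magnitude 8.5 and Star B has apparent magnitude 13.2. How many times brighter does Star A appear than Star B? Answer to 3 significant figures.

75.9

Δm = 8.5 − (13.2) = -4.7
Flux ratio = 10^(−0.4 Δm) = 10^(−0.4 × -4.7) = 10^1.880 = 75.86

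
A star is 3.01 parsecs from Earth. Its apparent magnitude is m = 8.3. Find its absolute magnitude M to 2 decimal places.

5 log₁₀(d/10 pc) = 5 log₁₀(3.010) − 5 = -2.607
M = m − 5 log₁₀(d/10) = 8.3 + 2.607 = 10.907

M ≈ 10.91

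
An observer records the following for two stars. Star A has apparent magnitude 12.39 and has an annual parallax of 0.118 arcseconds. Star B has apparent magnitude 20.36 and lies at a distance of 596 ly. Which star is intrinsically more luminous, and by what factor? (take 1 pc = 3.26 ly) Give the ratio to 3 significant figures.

Star A: d = 1/p = 1/0.118″ = 8.475 pc
Star A: M = m − 5 log₁₀ d + 5 = 12.39 − 5·0.9281 + 5 = 12.749
Star B: d = 596 ly / 3.26 = 182.8 pc
Star B: M = m − 5 log₁₀ d + 5 = 20.36 − 5·2.2620 + 5 = 14.050
ΔM = M_A − M_B = 12.749 − (14.050) = -1.300; smaller M is more luminous → Star A.
L ratio = 10^(0.4 |ΔM|) = 10^0.520 = 3.313

Star A is more luminous, by a factor of 3.31.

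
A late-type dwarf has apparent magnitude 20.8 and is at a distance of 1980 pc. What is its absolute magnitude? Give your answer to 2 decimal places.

5 log₁₀(d/10 pc) = 5 log₁₀(1980) − 5 = 11.483
M = m − 5 log₁₀(d/10) = 20.8 − 11.483 = 9.317

M ≈ 9.32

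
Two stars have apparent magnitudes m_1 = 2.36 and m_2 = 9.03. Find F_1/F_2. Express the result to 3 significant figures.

Magnitude difference = -6.67
Flux ratio = 10^(−0.4 Δm) = 10^(−0.4 × -6.67) = 10^2.668 = 465.6

F_1/F_2 ≈ 466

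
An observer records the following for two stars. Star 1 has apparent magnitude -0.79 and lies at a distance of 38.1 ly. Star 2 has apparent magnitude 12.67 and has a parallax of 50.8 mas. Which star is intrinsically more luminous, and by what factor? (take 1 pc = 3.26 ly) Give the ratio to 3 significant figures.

Star 1 is more luminous, by a factor of 85300.

Star 1: d = 38.1 ly / 3.26 = 11.69 pc
Star 1: M = m − 5 log₁₀ d + 5 = -0.79 − 5·1.0677 + 5 = -1.129
Star 2: p = 50.8 mas = 0.0508″ → d = 1/p = 19.69 pc
Star 2: M = m − 5 log₁₀ d + 5 = 12.67 − 5·1.2941 + 5 = 11.199
ΔM = M_1 − M_2 = -1.129 − (11.199) = -12.328; smaller M is more luminous → Star 1.
L ratio = 10^(0.4 |ΔM|) = 10^4.931 = 85340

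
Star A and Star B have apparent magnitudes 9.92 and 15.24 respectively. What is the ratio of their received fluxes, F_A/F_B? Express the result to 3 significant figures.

F_A/F_B ≈ 134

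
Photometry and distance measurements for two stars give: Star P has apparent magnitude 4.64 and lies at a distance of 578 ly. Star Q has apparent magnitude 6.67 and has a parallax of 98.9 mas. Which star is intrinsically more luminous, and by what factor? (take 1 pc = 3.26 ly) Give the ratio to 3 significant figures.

Star P is more luminous, by a factor of 1990.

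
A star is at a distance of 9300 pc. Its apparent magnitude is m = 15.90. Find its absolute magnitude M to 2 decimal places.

M ≈ 1.06

5 log₁₀(d/10 pc) = 5 log₁₀(9300) − 5 = 14.842
M = m − 5 log₁₀(d/10) = 15.90 − 14.842 = 1.058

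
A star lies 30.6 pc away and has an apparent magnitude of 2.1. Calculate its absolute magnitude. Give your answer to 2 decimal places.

5 log₁₀(d/10 pc) = 5 log₁₀(30.60) − 5 = 2.429
M = m − 5 log₁₀(d/10) = 2.1 − 2.429 = -0.329

M ≈ -0.33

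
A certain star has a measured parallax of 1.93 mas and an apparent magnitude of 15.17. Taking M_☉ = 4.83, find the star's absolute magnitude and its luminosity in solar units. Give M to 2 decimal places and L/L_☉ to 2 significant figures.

M ≈ 6.60; L/L_☉ ≈ 0.20

d = 1/p = 1000/1.93 mas = 518.1 pc
M = m − 5 log₁₀ d + 5 = 15.17 − 5·2.7144 + 5 = 6.598
M − M_☉ = 6.598 − 4.83 = 1.768
L/L_☉ = 10^(−0.4 × 1.768) = 0.1963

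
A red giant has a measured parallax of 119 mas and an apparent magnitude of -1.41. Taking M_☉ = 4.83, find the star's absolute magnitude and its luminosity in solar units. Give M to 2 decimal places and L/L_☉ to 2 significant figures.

M ≈ -1.03; L/L_☉ ≈ 220

d = 1/p = 1000/119 mas = 8.403 pc
M = m − 5 log₁₀ d + 5 = -1.41 − 5·0.9245 + 5 = -1.032
M − M_☉ = -1.032 − 4.83 = -5.862
L/L_☉ = 10^(−0.4 × -5.862) = 221.3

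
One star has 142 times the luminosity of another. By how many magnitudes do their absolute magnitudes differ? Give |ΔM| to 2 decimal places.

|ΔM| ≈ 5.38

Pogson: ΔM = −2.5 log₁₀(ratio) = −2.5 log₁₀(142) = −2.5 × 2.1523 = -5.381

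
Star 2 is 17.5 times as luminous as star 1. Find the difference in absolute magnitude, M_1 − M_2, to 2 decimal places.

M_1 − M_2 ≈ 3.11

Pogson: ΔM = −2.5 log₁₀(ratio) = −2.5 log₁₀(17.5) = −2.5 × 1.2430 = -3.108
Star 2 is brighter so has the smaller magnitude: M_1 − M_2 is positive.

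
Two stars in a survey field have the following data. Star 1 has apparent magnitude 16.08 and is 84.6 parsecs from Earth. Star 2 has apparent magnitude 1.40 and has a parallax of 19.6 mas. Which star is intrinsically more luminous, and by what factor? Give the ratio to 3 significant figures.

Star 1: M = m − 5 log₁₀ d + 5 = 16.08 − 5·1.9274 + 5 = 11.443
Star 2: p = 19.6 mas = 0.0196″ → d = 1/p = 51.02 pc
Star 2: M = m − 5 log₁₀ d + 5 = 1.40 − 5·1.7077 + 5 = -2.139
ΔM = M_1 − M_2 = 11.443 − (-2.139) = 13.582; smaller M is more luminous → Star 2.
L ratio = 10^(0.4 |ΔM|) = 10^5.433 = 270900

Star 2 is more luminous, by a factor of 271000.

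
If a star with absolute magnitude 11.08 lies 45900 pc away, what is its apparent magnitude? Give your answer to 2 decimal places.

m = M + 5 log₁₀ d − 5 = 11.08 + 5·4.6618 − 5 = 29.389

m ≈ 29.39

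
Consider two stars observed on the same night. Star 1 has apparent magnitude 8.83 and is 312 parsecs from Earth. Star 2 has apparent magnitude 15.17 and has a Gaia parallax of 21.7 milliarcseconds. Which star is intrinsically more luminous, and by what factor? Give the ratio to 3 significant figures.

Star 1 is more luminous, by a factor of 15700.

Star 1: M = m − 5 log₁₀ d + 5 = 8.83 − 5·2.4942 + 5 = 1.359
Star 2: p = 21.7 mas = 0.0217″ → d = 1/p = 46.08 pc
Star 2: M = m − 5 log₁₀ d + 5 = 15.17 − 5·1.6635 + 5 = 11.852
ΔM = M_1 − M_2 = 1.359 − (11.852) = -10.493; smaller M is more luminous → Star 1.
L ratio = 10^(0.4 |ΔM|) = 10^4.197 = 15750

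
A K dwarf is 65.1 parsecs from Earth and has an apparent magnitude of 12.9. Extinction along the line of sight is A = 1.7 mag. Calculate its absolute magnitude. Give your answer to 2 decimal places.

M ≈ 7.13

5 log₁₀(d/10 pc) = 5 log₁₀(65.10) − 5 = 4.068
M = m − 5 log₁₀(d/10) − A = 12.9 − 4.068 − 1.7 = 7.132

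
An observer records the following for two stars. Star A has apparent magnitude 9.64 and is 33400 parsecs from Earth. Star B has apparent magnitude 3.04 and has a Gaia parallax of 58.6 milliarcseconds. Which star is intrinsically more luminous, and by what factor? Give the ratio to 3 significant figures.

Star A is more luminous, by a factor of 8780.

Star A: M = m − 5 log₁₀ d + 5 = 9.64 − 5·4.5237 + 5 = -7.979
Star B: p = 58.6 mas = 0.0586″ → d = 1/p = 17.06 pc
Star B: M = m − 5 log₁₀ d + 5 = 3.04 − 5·1.2321 + 5 = 1.879
ΔM = M_A − M_B = -7.979 − (1.879) = -9.858; smaller M is more luminous → Star A.
L ratio = 10^(0.4 |ΔM|) = 10^3.943 = 8776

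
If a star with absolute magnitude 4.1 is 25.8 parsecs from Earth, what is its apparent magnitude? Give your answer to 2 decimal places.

m = M + 5 log₁₀ d − 5 = 4.1 + 5·1.4116 − 5 = 6.158

m ≈ 6.16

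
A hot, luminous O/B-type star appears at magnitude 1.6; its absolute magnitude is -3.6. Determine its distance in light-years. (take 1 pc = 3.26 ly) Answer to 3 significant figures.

d ≈ 357 ly

μ = m − M = 5.200
m − M = 5 log₁₀ d − 5
log₁₀ d = (m − M)/5 + 1 = 2.0400
d = 10^2.0400 = 109.6 pc
= 357.5 ly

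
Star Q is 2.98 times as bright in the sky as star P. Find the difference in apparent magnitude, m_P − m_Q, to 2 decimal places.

m_P − m_Q ≈ 1.19

Pogson: Δm = −2.5 log₁₀(ratio) = −2.5 log₁₀(2.98) = −2.5 × 0.4742 = -1.186
Star Q is brighter so has the smaller magnitude: m_P − m_Q is positive.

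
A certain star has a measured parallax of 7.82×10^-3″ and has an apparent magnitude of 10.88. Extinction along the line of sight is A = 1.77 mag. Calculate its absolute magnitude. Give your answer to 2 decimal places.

d = 1/p = 1/7.82×10^-3″ = 127.9 pc
5 log₁₀(d/10 pc) = 5 log₁₀(127.9) − 5 = 5.534
M = m − 5 log₁₀(d/10) − A = 10.88 − 5.534 − 1.77 = 3.576

M ≈ 3.58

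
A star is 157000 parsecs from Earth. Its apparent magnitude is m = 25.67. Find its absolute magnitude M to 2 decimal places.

5 log₁₀(d/10 pc) = 5 log₁₀(157000) − 5 = 20.979
M = m − 5 log₁₀(d/10) = 25.67 − 20.979 = 4.691

M ≈ 4.69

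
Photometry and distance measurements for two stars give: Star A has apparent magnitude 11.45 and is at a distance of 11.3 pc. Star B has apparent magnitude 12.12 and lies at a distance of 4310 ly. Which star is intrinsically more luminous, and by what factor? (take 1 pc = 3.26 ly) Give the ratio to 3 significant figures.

Star A: M = m − 5 log₁₀ d + 5 = 11.45 − 5·1.0531 + 5 = 11.185
Star B: d = 4310 ly / 3.26 = 1322 pc
Star B: M = m − 5 log₁₀ d + 5 = 12.12 − 5·3.1213 + 5 = 1.514
ΔM = M_A − M_B = 11.185 − (1.514) = 9.671; smaller M is more luminous → Star B.
L ratio = 10^(0.4 |ΔM|) = 10^3.868 = 7385

Star B is more luminous, by a factor of 7390.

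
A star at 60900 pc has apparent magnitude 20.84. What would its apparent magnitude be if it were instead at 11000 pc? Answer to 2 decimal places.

Flux ∝ 1/d², so Δm = 5 log₁₀(d₂/d₁) = 5 log₁₀(11000/60900) = -3.716
m₂ = m₁ + Δm = 20.84 + (-3.716) = 17.124

m ≈ 17.12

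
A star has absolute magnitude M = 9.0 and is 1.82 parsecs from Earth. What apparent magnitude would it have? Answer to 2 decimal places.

m = M + 5 log₁₀ d − 5 = 9.0 + 5·0.2601 − 5 = 5.300

m ≈ 5.30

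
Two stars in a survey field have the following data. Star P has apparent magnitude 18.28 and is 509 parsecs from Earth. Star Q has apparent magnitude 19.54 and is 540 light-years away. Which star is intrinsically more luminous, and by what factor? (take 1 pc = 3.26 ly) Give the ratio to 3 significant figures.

Star P is more luminous, by a factor of 30.1.

Star P: M = m − 5 log₁₀ d + 5 = 18.28 − 5·2.7067 + 5 = 9.746
Star Q: d = 540 ly / 3.26 = 165.6 pc
Star Q: M = m − 5 log₁₀ d + 5 = 19.54 − 5·2.2192 + 5 = 13.444
ΔM = M_P − M_Q = 9.746 − (13.444) = -3.698; smaller M is more luminous → Star P.
L ratio = 10^(0.4 |ΔM|) = 10^1.479 = 30.14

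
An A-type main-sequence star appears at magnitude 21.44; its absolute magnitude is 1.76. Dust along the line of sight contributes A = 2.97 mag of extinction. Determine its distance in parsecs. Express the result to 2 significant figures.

d ≈ 22000 pc

m − M = 5 log₁₀(d/10 pc) + A  ⇒  21.44 − (1.76) − 2.97 = 5 log₁₀(d/10)
16.710 = 5 log₁₀(d/10)
log₁₀ d = (m − M − A)/5 + 1 = 4.3420
d = 10^4.3420 = 21980 pc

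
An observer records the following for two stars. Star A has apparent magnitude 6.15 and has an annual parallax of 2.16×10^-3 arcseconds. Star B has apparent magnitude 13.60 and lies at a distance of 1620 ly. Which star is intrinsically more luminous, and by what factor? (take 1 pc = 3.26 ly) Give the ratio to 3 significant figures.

Star A is more luminous, by a factor of 829.

Star A: d = 1/p = 1/2.16×10^-3″ = 463.0 pc
Star A: M = m − 5 log₁₀ d + 5 = 6.15 − 5·2.6655 + 5 = -2.178
Star B: d = 1620 ly / 3.26 = 496.9 pc
Star B: M = m − 5 log₁₀ d + 5 = 13.60 − 5·2.6963 + 5 = 5.119
ΔM = M_A − M_B = -2.178 − (5.119) = -7.296; smaller M is more luminous → Star A.
L ratio = 10^(0.4 |ΔM|) = 10^2.918 = 828.9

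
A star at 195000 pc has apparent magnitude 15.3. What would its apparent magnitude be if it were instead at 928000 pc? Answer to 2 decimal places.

Flux ∝ 1/d², so Δm = 5 log₁₀(d₂/d₁) = 5 log₁₀(928000/195000) = 3.388
m₂ = m₁ + Δm = 15.3 + (3.388) = 18.688

m ≈ 18.69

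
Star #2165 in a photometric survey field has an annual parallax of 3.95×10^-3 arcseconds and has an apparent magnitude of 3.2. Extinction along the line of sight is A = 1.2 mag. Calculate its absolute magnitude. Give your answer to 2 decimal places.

d = 1/p = 1/3.95×10^-3″ = 253.2 pc
5 log₁₀(d/10 pc) = 5 log₁₀(253.2) − 5 = 7.017
M = m − 5 log₁₀(d/10) − A = 3.2 − 7.017 − 1.2 = -5.017

M ≈ -5.02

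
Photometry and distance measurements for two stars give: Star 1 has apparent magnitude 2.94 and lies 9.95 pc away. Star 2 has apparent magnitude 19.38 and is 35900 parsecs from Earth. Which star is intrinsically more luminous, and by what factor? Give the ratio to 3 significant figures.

Star 1: M = m − 5 log₁₀ d + 5 = 2.94 − 5·0.9978 + 5 = 2.951
Star 2: M = m − 5 log₁₀ d + 5 = 19.38 − 5·4.5551 + 5 = 1.605
ΔM = M_1 − M_2 = 2.951 − (1.605) = 1.346; smaller M is more luminous → Star 2.
L ratio = 10^(0.4 |ΔM|) = 10^0.539 = 3.456

Star 2 is more luminous, by a factor of 3.46.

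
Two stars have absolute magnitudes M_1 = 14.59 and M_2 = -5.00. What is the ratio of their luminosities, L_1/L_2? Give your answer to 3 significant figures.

ΔM = M_1 − M_2 = 19.59
L_1/L_2 = 10^(−0.4 ΔM) = 10^-7.836 = 1.459×10^-8

L_1/L_2 ≈ 1.46×10^-8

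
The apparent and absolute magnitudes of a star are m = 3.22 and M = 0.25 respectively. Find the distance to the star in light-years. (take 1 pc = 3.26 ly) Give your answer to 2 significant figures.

d ≈ 130 ly

μ = m − M = 2.970
m − M = 5 log₁₀ d − 5
log₁₀ d = (m − M)/5 + 1 = 1.5940
d = 10^1.5940 = 39.26 pc
= 128.0 ly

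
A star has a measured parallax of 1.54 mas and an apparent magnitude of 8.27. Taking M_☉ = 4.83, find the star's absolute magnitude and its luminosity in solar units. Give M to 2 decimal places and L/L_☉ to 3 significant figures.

M ≈ -0.79; L/L_☉ ≈ 177

d = 1/p = 1000/1.54 mas = 649.4 pc
M = m − 5 log₁₀ d + 5 = 8.27 − 5·2.8125 + 5 = -0.792
M − M_☉ = -0.792 − 4.83 = -5.622
L/L_☉ = 10^(−0.4 × -5.622) = 177.4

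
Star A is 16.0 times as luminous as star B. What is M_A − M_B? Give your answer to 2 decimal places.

M_A − M_B ≈ -3.01

Pogson: ΔM = −2.5 log₁₀(ratio) = −2.5 log₁₀(16.0) = −2.5 × 1.2041 = -3.010
Star A is brighter, so it has the smaller magnitude: the difference is negative.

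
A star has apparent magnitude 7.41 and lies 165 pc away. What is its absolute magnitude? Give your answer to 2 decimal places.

5 log₁₀(d/10 pc) = 5 log₁₀(165.0) − 5 = 6.087
M = m − 5 log₁₀(d/10) = 7.41 − 6.087 = 1.323

M ≈ 1.32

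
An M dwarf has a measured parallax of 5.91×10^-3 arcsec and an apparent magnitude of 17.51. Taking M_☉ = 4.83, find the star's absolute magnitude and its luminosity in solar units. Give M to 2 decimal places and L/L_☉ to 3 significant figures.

M ≈ 11.37; L/L_☉ ≈ 2.43×10^-3

d = 1/p = 1/5.91×10^-3″ = 169.2 pc
M = m − 5 log₁₀ d + 5 = 17.51 − 5·2.2284 + 5 = 11.368
M − M_☉ = 11.368 − 4.83 = 6.538
L/L_☉ = 10^(−0.4 × 6.538) = 2.426×10^-3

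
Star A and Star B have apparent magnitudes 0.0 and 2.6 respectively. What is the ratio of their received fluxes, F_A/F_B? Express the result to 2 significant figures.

Δm = 0.0 − (2.6) = -2.6
Flux ratio = 10^(−0.4 Δm) = 10^(−0.4 × -2.6) = 10^1.040 = 10.96

F_A/F_B ≈ 11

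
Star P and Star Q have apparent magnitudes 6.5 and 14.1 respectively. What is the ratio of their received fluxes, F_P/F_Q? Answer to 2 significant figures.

Magnitude difference = -7.6
Flux ratio = 10^(−0.4 Δm) = 10^(−0.4 × -7.6) = 10^3.040 = 1096

F_P/F_Q ≈ 1100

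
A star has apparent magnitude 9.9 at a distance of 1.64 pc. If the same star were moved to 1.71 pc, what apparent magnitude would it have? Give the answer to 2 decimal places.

m ≈ 9.99

Flux ∝ 1/d², so Δm = 5 log₁₀(d₂/d₁) = 5 log₁₀(1.71/1.64) = 0.091
m₂ = m₁ + Δm = 9.9 + (0.091) = 9.991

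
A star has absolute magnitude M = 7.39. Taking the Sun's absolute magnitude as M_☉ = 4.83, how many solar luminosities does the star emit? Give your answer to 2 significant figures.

L/L_☉ ≈ 0.095

M − M_☉ = 7.39 − 4.83 = 2.560
L/L_☉ = 10^(−0.4 (M − M_☉)) = 10^-1.024 = 0.09462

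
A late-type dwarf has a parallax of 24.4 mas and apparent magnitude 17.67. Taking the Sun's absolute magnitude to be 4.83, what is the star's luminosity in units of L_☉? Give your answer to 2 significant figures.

d = 1/p = 1000/24.4 mas = 40.98 pc
M = m − 5 log₁₀ d + 5 = 17.67 − 5·1.6126 + 5 = 14.607
M − M_☉ = 14.607 − 4.83 = 9.777
L/L_☉ = 10^(−0.4 × 9.777) = 1.228×10^-4

L/L_☉ ≈ 1.2×10^-4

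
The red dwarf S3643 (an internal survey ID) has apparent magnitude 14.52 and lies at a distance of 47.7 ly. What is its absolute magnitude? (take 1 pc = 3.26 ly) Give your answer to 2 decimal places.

d = 47.7 ly / 3.26 = 14.63 pc
5 log₁₀(d/10 pc) = 5 log₁₀(14.63) − 5 = 0.827
M = m − 5 log₁₀(d/10) = 14.52 − 0.827 = 13.693

M ≈ 13.69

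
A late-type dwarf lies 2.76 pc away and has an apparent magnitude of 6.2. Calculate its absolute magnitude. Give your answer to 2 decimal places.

5 log₁₀(d/10 pc) = 5 log₁₀(2.760) − 5 = -2.795
M = m − 5 log₁₀(d/10) = 6.2 + 2.795 = 8.995

M ≈ 9.00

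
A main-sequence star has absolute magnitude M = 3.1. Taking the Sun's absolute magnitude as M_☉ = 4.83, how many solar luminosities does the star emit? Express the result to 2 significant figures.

L/L_☉ ≈ 4.9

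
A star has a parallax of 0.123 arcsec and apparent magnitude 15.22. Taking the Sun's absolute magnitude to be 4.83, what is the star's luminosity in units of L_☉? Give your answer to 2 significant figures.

d = 1/p = 1/0.123″ = 8.130 pc
M = m − 5 log₁₀ d + 5 = 15.22 − 5·0.9101 + 5 = 15.670
M − M_☉ = 15.670 − 4.83 = 10.840
L/L_☉ = 10^(−0.4 × 10.840) = 4.615×10^-5

L/L_☉ ≈ 4.6×10^-5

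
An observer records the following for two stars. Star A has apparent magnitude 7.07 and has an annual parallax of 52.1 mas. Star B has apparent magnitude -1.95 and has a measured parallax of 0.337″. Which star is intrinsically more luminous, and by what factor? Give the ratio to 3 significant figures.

Star B is more luminous, by a factor of 96.9.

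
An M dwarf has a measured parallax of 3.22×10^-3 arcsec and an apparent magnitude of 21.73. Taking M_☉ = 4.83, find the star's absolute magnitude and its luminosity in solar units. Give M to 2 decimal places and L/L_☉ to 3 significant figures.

d = 1/p = 1/3.22×10^-3″ = 310.6 pc
M = m − 5 log₁₀ d + 5 = 21.73 − 5·2.4921 + 5 = 14.269
M − M_☉ = 14.269 − 4.83 = 9.439
L/L_☉ = 10^(−0.4 × 9.439) = 1.676×10^-4

M ≈ 14.27; L/L_☉ ≈ 1.68×10^-4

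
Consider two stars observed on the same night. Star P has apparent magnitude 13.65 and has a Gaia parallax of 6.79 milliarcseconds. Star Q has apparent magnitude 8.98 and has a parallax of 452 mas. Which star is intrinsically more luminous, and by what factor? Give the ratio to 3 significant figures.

Star P: p = 6.79 mas = 6.79×10^-3″ → d = 1/p = 147.3 pc
Star P: M = m − 5 log₁₀ d + 5 = 13.65 − 5·2.1681 + 5 = 7.809
Star Q: p = 452 mas = 0.452″ → d = 1/p = 2.212 pc
Star Q: M = m − 5 log₁₀ d + 5 = 8.98 − 5·0.3449 + 5 = 12.256
ΔM = M_P − M_Q = 7.809 − (12.256) = -4.446; smaller M is more luminous → Star P.
L ratio = 10^(0.4 |ΔM|) = 10^1.779 = 60.05

Star P is more luminous, by a factor of 60.1.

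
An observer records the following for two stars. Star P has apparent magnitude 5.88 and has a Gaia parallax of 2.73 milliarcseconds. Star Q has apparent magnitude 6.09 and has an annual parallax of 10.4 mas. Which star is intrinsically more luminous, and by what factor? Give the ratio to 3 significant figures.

Star P is more luminous, by a factor of 17.6.

Star P: p = 2.73 mas = 2.73×10^-3″ → d = 1/p = 366.3 pc
Star P: M = m − 5 log₁₀ d + 5 = 5.88 − 5·2.5638 + 5 = -1.939
Star Q: p = 10.4 mas = 0.0104″ → d = 1/p = 96.15 pc
Star Q: M = m − 5 log₁₀ d + 5 = 6.09 − 5·1.9830 + 5 = 1.175
ΔM = M_P − M_Q = -1.939 − (1.175) = -3.114; smaller M is more luminous → Star P.
L ratio = 10^(0.4 |ΔM|) = 10^1.246 = 17.61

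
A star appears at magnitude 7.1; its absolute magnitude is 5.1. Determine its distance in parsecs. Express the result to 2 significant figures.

μ = m − M = 2.000
m − M = 5 log₁₀ d − 5
log₁₀ d = (m − M)/5 + 1 = 1.4000
d = 10^1.4000 = 25.12 pc

d ≈ 25 pc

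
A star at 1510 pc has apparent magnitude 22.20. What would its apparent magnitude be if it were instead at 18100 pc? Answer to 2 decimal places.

m ≈ 27.59

Flux ∝ 1/d², so Δm = 5 log₁₀(d₂/d₁) = 5 log₁₀(18100/1510) = 5.394
m₂ = m₁ + Δm = 22.20 + (5.394) = 27.594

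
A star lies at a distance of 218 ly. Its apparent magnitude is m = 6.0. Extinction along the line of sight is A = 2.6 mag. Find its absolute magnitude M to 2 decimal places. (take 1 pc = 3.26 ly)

M ≈ -0.73

d = 218 ly / 3.26 = 66.87 pc
5 log₁₀(d/10 pc) = 5 log₁₀(66.87) − 5 = 4.126
M = m − 5 log₁₀(d/10) − A = 6.0 − 4.126 − 2.6 = -0.726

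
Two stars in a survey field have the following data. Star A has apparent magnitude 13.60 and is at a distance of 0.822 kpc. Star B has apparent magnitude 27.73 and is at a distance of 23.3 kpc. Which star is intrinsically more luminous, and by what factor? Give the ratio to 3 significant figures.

Star A is more luminous, by a factor of 559.

Star A: d = 0.822 kpc = 822.0 pc
Star A: M = m − 5 log₁₀ d + 5 = 13.60 − 5·2.9149 + 5 = 4.026
Star B: d = 23.3 kpc = 23300 pc
Star B: M = m − 5 log₁₀ d + 5 = 27.73 − 5·4.3674 + 5 = 10.893
ΔM = M_A − M_B = 4.026 − (10.893) = -6.868; smaller M is more luminous → Star A.
L ratio = 10^(0.4 |ΔM|) = 10^2.747 = 558.5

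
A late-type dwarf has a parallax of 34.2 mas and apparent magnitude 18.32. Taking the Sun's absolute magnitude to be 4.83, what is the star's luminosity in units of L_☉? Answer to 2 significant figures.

d = 1/p = 1000/34.2 mas = 29.24 pc
M = m − 5 log₁₀ d + 5 = 18.32 − 5·1.4660 + 5 = 15.990
M − M_☉ = 15.990 − 4.83 = 11.160
L/L_☉ = 10^(−0.4 × 11.160) = 3.435×10^-5

L/L_☉ ≈ 3.4×10^-5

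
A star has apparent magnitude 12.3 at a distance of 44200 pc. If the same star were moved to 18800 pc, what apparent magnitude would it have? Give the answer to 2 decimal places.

Flux ∝ 1/d², so Δm = 5 log₁₀(d₂/d₁) = 5 log₁₀(18800/44200) = -1.856
m₂ = m₁ + Δm = 12.3 + (-1.856) = 10.444

m ≈ 10.44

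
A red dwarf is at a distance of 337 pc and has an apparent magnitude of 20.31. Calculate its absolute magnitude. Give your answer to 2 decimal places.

M ≈ 12.67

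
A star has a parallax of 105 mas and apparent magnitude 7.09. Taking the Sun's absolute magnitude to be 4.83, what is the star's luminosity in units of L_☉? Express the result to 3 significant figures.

L/L_☉ ≈ 0.113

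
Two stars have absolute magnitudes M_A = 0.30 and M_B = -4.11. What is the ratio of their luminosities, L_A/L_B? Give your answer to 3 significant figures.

ΔM = M_A − M_B = 4.41
L_A/L_B = 10^(−0.4 ΔM) = 10^-1.764 = 0.01722

L_A/L_B ≈ 0.0172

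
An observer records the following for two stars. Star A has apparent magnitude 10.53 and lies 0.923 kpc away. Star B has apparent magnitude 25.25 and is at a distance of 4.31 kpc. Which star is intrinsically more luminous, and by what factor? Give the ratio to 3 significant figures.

Star A is more luminous, by a factor of 35400.

Star A: d = 0.923 kpc = 923.0 pc
Star A: M = m − 5 log₁₀ d + 5 = 10.53 − 5·2.9652 + 5 = 0.704
Star B: d = 4.31 kpc = 4310 pc
Star B: M = m − 5 log₁₀ d + 5 = 25.25 − 5·3.6345 + 5 = 12.078
ΔM = M_A − M_B = 0.704 − (12.078) = -11.374; smaller M is more luminous → Star A.
L ratio = 10^(0.4 |ΔM|) = 10^4.549 = 35440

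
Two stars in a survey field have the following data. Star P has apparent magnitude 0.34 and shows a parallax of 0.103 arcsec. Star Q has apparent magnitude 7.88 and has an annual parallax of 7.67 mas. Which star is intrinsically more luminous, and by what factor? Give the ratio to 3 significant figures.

Star P is more luminous, by a factor of 5.75.

Star P: d = 1/p = 1/0.103″ = 9.709 pc
Star P: M = m − 5 log₁₀ d + 5 = 0.34 − 5·0.9872 + 5 = 0.404
Star Q: p = 7.67 mas = 7.67×10^-3″ → d = 1/p = 130.4 pc
Star Q: M = m − 5 log₁₀ d + 5 = 7.88 − 5·2.1152 + 5 = 2.304
ΔM = M_P − M_Q = 0.404 − (2.304) = -1.900; smaller M is more luminous → Star P.
L ratio = 10^(0.4 |ΔM|) = 10^0.760 = 5.753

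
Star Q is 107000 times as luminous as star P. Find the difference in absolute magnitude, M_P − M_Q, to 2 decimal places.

Pogson: ΔM = −2.5 log₁₀(ratio) = −2.5 log₁₀(107000) = −2.5 × 5.0294 = -12.573
Star Q is brighter so has the smaller magnitude: M_P − M_Q is positive.

M_P − M_Q ≈ 12.57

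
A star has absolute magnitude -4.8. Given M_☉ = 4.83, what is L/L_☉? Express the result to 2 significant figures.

L/L_☉ ≈ 7100

M − M_☉ = -4.8 − 4.83 = -9.630
L/L_☉ = 10^(−0.4 (M − M_☉)) = 10^3.852 = 7112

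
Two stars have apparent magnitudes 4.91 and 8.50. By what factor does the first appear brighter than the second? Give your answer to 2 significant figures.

27

Magnitude difference = -3.59
Flux ratio = 10^(−0.4 Δm) = 10^(−0.4 × -3.59) = 10^1.436 = 27.29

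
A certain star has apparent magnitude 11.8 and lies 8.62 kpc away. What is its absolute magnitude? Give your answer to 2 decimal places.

M ≈ -2.88

d = 8.62 kpc = 8620 pc
5 log₁₀(d/10 pc) = 5 log₁₀(8620) − 5 = 14.678
M = m − 5 log₁₀(d/10) = 11.8 − 14.678 = -2.878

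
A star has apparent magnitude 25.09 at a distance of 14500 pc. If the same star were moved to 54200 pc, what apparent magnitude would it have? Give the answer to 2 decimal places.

m ≈ 27.95

Flux ∝ 1/d², so Δm = 5 log₁₀(d₂/d₁) = 5 log₁₀(54200/14500) = 2.863
m₂ = m₁ + Δm = 25.09 + (2.863) = 27.953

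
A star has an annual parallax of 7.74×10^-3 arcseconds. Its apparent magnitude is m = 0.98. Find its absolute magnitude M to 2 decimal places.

d = 1/p = 1/7.74×10^-3″ = 129.2 pc
5 log₁₀(d/10 pc) = 5 log₁₀(129.2) − 5 = 5.556
M = m − 5 log₁₀(d/10) = 0.98 − 5.556 = -4.576

M ≈ -4.58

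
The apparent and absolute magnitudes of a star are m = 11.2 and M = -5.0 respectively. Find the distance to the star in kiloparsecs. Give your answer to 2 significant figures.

Distance modulus: m − M = 11.2 − (-5.0) = 16.200
m − M = 5 log₁₀ d − 5
log₁₀ d = (m − M)/5 + 1 = 4.2400
d = 10^4.2400 = 17380 pc
= 17.38 kpc

d ≈ 17 kpc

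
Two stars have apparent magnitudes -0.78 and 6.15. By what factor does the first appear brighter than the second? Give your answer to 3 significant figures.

Magnitude difference = -6.93
Flux ratio = 10^(−0.4 Δm) = 10^(−0.4 × -6.93) = 10^2.772 = 591.6

592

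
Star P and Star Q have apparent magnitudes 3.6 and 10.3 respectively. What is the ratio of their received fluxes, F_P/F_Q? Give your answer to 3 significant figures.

F_P/F_Q ≈ 479

Magnitude difference = -6.7
Flux ratio = 10^(−0.4 Δm) = 10^(−0.4 × -6.7) = 10^2.680 = 478.6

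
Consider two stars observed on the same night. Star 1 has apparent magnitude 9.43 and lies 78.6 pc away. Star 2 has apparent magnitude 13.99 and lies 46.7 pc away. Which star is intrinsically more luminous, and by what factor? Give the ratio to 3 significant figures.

Star 1 is more luminous, by a factor of 189.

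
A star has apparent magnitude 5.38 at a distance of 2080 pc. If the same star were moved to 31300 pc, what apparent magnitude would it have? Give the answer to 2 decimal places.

Flux ∝ 1/d², so Δm = 5 log₁₀(d₂/d₁) = 5 log₁₀(31300/2080) = 5.887
m₂ = m₁ + Δm = 5.38 + (5.887) = 11.267

m ≈ 11.27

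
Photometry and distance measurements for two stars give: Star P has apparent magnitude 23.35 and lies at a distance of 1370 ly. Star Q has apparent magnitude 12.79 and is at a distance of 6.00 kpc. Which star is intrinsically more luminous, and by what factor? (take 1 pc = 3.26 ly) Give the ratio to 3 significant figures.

Star Q is more luminous, by a factor of 3.41×10^6.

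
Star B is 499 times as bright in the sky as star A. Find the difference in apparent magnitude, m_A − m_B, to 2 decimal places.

Pogson: Δm = −2.5 log₁₀(ratio) = −2.5 log₁₀(499) = −2.5 × 2.6981 = -6.745
Star B is brighter so has the smaller magnitude: m_A − m_B is positive.

m_A − m_B ≈ 6.75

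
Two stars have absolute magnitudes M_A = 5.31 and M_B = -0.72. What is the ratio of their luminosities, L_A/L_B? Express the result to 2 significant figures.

L_A/L_B ≈ 3.9×10^-3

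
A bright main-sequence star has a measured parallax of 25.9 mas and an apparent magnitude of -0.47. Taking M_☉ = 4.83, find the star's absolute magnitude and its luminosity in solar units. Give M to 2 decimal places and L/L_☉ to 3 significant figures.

M ≈ -3.40; L/L_☉ ≈ 1970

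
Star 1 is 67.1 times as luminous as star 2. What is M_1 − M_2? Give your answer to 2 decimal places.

Pogson: ΔM = −2.5 log₁₀(ratio) = −2.5 log₁₀(67.1) = −2.5 × 1.8267 = -4.567
Star 1 is brighter, so it has the smaller magnitude: the difference is negative.

M_1 − M_2 ≈ -4.57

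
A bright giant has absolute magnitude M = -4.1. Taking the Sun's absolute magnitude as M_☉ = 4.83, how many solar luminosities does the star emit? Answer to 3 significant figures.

L/L_☉ ≈ 3730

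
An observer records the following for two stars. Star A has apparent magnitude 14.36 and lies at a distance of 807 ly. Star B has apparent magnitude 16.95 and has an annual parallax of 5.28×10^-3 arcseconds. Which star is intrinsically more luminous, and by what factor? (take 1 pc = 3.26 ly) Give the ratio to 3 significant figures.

Star A is more luminous, by a factor of 18.6.

Star A: d = 807 ly / 3.26 = 247.5 pc
Star A: M = m − 5 log₁₀ d + 5 = 14.36 − 5·2.3937 + 5 = 7.392
Star B: d = 1/p = 1/5.28×10^-3″ = 189.4 pc
Star B: M = m − 5 log₁₀ d + 5 = 16.95 − 5·2.2774 + 5 = 10.563
ΔM = M_A − M_B = 7.392 − (10.563) = -3.171; smaller M is more luminous → Star A.
L ratio = 10^(0.4 |ΔM|) = 10^1.269 = 18.56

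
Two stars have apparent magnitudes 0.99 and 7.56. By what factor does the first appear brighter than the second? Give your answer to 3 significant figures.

Magnitude difference = -6.57
Flux ratio = 10^(−0.4 Δm) = 10^(−0.4 × -6.57) = 10^2.628 = 424.6

425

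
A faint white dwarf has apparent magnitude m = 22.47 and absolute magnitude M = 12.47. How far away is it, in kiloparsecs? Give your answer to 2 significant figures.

μ = m − M = 10.000
m − M = 5 log₁₀ d − 5
log₁₀ d = (m − M)/5 + 1 = 3.0000
d = 10^3.0000 = 1000 pc
= 1.000 kpc

d ≈ 1.0 kpc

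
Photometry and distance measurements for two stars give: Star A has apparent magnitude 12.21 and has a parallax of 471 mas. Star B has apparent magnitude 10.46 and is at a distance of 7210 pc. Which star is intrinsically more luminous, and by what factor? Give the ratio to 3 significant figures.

Star B is more luminous, by a factor of 5.78×10^7.

Star A: p = 471 mas = 0.471″ → d = 1/p = 2.123 pc
Star A: M = m − 5 log₁₀ d + 5 = 12.21 − 5·0.3270 + 5 = 15.575
Star B: M = m − 5 log₁₀ d + 5 = 10.46 − 5·3.8579 + 5 = -3.830
ΔM = M_A − M_B = 15.575 − (-3.830) = 19.405; smaller M is more luminous → Star B.
L ratio = 10^(0.4 |ΔM|) = 10^7.762 = 5.780×10^7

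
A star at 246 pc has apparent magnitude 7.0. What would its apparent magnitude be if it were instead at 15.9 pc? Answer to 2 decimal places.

Flux ∝ 1/d², so Δm = 5 log₁₀(d₂/d₁) = 5 log₁₀(15.9/246) = -5.948
m₂ = m₁ + Δm = 7.0 + (-5.948) = 1.052

m ≈ 1.05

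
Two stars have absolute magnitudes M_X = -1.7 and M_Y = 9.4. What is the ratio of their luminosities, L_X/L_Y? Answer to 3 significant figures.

L_X/L_Y ≈ 27500

ΔM = M_X − M_Y = -11.1
L_X/L_Y = 10^(−0.4 ΔM) = 10^4.440 = 27540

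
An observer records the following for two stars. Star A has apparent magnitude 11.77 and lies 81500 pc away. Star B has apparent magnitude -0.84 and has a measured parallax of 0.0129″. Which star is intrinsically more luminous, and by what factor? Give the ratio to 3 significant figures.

Star A is more luminous, by a factor of 9.99.

Star A: M = m − 5 log₁₀ d + 5 = 11.77 − 5·4.9112 + 5 = -7.786
Star B: d = 1/p = 1/0.0129″ = 77.52 pc
Star B: M = m − 5 log₁₀ d + 5 = -0.84 − 5·1.8894 + 5 = -5.287
ΔM = M_A − M_B = -7.786 − (-5.287) = -2.499; smaller M is more luminous → Star A.
L ratio = 10^(0.4 |ΔM|) = 10^0.999 = 9.988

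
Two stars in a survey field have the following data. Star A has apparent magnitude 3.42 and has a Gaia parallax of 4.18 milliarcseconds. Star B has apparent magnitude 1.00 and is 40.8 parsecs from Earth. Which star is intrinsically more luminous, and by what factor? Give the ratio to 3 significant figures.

Star A is more luminous, by a factor of 3.70.

Star A: p = 4.18 mas = 4.18×10^-3″ → d = 1/p = 239.2 pc
Star A: M = m − 5 log₁₀ d + 5 = 3.42 − 5·2.3788 + 5 = -3.474
Star B: M = m − 5 log₁₀ d + 5 = 1.00 − 5·1.6107 + 5 = -2.053
ΔM = M_A − M_B = -3.474 − (-2.053) = -1.421; smaller M is more luminous → Star A.
L ratio = 10^(0.4 |ΔM|) = 10^0.568 = 3.701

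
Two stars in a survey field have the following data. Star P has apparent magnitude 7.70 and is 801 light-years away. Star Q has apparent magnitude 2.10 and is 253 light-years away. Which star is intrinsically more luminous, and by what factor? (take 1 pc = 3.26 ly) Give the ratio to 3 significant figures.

Star P: d = 801 ly / 3.26 = 245.7 pc
Star P: M = m − 5 log₁₀ d + 5 = 7.70 − 5·2.3904 + 5 = 0.748
Star Q: d = 253 ly / 3.26 = 77.61 pc
Star Q: M = m − 5 log₁₀ d + 5 = 2.10 − 5·1.8899 + 5 = -2.350
ΔM = M_P − M_Q = 0.748 − (-2.350) = 3.097; smaller M is more luminous → Star Q.
L ratio = 10^(0.4 |ΔM|) = 10^1.239 = 17.34

Star Q is more luminous, by a factor of 17.3.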